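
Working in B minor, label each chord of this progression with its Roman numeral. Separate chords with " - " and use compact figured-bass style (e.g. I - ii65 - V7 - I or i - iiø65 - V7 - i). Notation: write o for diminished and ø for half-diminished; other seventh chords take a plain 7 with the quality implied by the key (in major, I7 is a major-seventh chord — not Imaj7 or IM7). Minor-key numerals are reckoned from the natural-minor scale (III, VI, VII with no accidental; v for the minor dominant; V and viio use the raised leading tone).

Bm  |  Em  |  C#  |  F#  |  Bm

i - iv - V/V - V - i

Bm has root B, degree 1 in B minor, so i.
Em has root E, degree 4 in B minor, so iv.
C#: a major triad on C#, the applied dominant of V → V/V.
F# has root F#, degree 5 in B minor, so V.
Bm: root B is the tonic; minor triad there is i.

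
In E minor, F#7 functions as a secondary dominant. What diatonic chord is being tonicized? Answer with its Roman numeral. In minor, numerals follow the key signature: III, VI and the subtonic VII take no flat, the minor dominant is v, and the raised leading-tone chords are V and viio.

The chord is a dominant seventh chord on F#.
A dominant resolves down a perfect fifth: F# → B. In E minor, B is scale degree 5, i.e. V.

V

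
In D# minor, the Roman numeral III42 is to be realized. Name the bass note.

E#

III in D# minor has root F#; the chord is F#-A#-C#-E#.
The figure 42 means third inversion — the seventh is in the bass.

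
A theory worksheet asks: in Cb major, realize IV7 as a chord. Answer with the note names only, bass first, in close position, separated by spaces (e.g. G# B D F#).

Fb Ab Cb Eb

The numeral's case and figure indicate a major seventh chord. In Cb major its root, scale degree 4, is Fb.
That chord is spelled Fb-Ab-Cb-Eb.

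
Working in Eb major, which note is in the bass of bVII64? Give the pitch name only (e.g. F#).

bVII in Eb major has root Db; the chord is Db-F-Ab.
The figure 64 means second inversion — the fifth is in the bass.

Ab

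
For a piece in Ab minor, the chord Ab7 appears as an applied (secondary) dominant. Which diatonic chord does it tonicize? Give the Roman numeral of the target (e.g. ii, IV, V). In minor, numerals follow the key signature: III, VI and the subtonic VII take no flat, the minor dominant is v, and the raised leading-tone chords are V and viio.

The chord is a dominant seventh chord on Ab.
A dominant resolves down a perfect fifth: Ab → Db. In Ab minor, Db is scale degree 4, i.e. iv.

iv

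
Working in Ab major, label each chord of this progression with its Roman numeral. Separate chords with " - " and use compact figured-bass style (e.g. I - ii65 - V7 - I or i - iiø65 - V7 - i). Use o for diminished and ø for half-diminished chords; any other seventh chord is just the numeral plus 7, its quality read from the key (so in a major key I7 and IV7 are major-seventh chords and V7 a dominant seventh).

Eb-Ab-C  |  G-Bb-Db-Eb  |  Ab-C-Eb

Eb-Ab-C: major triad on Ab = scale degree 1 → I64.
G-Bb-Db-Eb: root Eb is the dominant; dominant seventh chord there is V65.
Ab-C-Eb has root Ab, degree 1 in Ab major, so I.

I64 - V65 - I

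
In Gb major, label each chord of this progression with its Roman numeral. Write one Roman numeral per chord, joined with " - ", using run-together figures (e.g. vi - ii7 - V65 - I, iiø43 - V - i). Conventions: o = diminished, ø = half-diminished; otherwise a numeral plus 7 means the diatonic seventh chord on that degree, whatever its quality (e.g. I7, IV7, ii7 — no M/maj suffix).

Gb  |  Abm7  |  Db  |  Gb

Gb: major triad on Gb = scale degree 1 → I.
Abm7: root Ab is the supertonic; minor seventh chord there is ii7.
Db: root Db is the dominant; major triad there is V.
Gb: root Gb is the tonic; major triad there is I.

I - ii7 - V - I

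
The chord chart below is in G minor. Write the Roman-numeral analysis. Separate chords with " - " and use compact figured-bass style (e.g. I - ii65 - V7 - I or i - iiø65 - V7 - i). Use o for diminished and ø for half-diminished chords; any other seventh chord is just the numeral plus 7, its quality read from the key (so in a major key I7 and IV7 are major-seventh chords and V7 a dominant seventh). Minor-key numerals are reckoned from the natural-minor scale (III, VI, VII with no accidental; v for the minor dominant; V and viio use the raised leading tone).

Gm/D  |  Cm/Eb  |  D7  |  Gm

i64 - iv6 - V7 - i

Gm/D: minor triad on G = scale degree 1 → i64.
Cm/Eb: root C is the subdominant; minor triad there is iv6.
D7 has root D, degree 5 in G minor, so V7.
Gm: minor triad on G = scale degree 1 → i.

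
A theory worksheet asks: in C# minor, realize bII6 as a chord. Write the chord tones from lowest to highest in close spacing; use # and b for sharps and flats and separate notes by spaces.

F# A D

Scale degree 2 in C# minor is D#; lowering it a half step gives D. bII6 is the Neapolitan sixth — a major triad on the lowered second degree, here in its customary first inversion.
So the chord is D-F#-A, a major triad.
The figured bass 6 indicates first inversion, placing the third (F#) in the bass: F#-A-D.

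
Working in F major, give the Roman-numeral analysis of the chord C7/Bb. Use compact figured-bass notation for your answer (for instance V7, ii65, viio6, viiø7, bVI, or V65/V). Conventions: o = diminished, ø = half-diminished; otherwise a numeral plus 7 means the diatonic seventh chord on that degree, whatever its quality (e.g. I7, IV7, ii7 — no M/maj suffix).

Stacked in thirds the chord is C-E-G-Bb: a dominant seventh chord on C.
C is scale degree 5 in F major, and a dominant seventh chord on that degree is written V7.
With Bb in the bass the chord is in third inversion, so the figured bass is 42.

V42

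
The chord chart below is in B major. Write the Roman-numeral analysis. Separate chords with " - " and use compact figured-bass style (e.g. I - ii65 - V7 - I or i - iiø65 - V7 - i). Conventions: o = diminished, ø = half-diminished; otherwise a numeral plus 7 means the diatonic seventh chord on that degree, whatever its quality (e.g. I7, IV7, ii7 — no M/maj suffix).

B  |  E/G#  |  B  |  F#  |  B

B: major triad on B = scale degree 1 → I.
E/G#: root E is the subdominant; major triad there is IV6.
B: major triad on B = scale degree 1 → I.
F#: major triad on F# = scale degree 5 → V.
B: major triad on B = scale degree 1 → I.

I - IV6 - I - V - I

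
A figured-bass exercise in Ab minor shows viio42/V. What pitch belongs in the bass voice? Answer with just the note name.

Cb

The applied chord viio42/V is rooted on D: D-F-Ab-Cb.
The figure 42 means third inversion — the seventh is in the bass.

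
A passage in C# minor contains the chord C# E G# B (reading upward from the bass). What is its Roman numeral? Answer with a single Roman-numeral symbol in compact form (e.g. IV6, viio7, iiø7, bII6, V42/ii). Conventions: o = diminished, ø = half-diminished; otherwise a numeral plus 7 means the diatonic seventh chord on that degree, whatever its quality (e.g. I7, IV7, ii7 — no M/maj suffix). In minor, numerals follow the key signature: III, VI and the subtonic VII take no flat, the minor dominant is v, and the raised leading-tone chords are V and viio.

i7

The pitches C#-E-G#-B form a minor seventh chord rooted on C#.
In C# minor, C# is the tonic; the diatonic minor seventh chord there is i7.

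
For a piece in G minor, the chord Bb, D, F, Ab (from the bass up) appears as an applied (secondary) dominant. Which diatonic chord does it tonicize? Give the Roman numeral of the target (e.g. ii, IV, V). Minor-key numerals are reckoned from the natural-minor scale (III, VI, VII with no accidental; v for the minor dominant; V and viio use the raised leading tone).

VI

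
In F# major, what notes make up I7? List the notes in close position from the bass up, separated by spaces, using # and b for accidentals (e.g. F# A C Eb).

The numeral's case and figure indicate a major seventh chord. In F# major its root, the first degree, is F#.
Stacking thirds from F# gives F#-A#-C#-E#.

F# A# C# E#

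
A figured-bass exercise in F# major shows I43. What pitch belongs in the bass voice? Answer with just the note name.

C#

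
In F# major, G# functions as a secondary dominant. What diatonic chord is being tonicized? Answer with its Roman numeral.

The chord is a major triad on G#.
A dominant resolves down a perfect fifth: G# → C#. In F# major, C# is scale degree 5, i.e. V.

V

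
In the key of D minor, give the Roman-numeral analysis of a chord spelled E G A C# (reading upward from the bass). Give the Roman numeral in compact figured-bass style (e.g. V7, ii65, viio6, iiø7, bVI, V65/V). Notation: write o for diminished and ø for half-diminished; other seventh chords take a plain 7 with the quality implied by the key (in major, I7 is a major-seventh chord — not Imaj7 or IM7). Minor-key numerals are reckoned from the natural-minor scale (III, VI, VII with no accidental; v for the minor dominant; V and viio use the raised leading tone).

V43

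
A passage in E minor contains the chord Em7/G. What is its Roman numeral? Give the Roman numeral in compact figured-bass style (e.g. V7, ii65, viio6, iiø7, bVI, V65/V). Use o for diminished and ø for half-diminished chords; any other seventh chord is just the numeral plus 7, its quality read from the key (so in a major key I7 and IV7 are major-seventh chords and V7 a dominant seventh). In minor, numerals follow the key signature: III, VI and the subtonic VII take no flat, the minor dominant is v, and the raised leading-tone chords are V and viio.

i65

Stacked in thirds the chord is E-G-B-D: a minor seventh chord on E.
E is scale degree 1 in E minor, and a minor seventh chord on that degree is written i7.
With G in the bass the chord is in first inversion, so the figured bass is 65.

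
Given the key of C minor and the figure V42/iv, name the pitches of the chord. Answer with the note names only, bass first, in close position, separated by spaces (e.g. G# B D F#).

Bb C E G

The slash means an applied dominant: we want the dominant of iv. In C minor, iv is F minor, and its dominant is built on C.
Building a dominant seventh chord on C gives C-E-G-Bb.
With the 42 figure the chord is in third inversion; from the bass Bb upward in close position it reads Bb-C-E-G.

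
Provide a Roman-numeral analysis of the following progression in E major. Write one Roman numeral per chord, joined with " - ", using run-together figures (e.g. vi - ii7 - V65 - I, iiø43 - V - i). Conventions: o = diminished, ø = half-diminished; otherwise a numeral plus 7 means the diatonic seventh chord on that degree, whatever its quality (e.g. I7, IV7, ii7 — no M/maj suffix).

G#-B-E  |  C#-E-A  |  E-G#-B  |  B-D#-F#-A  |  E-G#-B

G#-B-E: major triad on E = scale degree 1 → I6.
C#-E-A: root A is the subdominant; major triad there is IV6.
E-G#-B: major triad on E = scale degree 1 → I.
B-D#-F#-A: root B is the dominant; dominant seventh chord there is V7.
E-G#-B: major triad on E = scale degree 1 → I.

I6 - IV6 - I - V7 - I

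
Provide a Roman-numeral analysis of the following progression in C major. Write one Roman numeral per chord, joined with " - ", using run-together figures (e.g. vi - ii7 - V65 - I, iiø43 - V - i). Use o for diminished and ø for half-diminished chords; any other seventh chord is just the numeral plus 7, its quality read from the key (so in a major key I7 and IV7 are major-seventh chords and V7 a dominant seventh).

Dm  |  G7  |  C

ii - V7 - I

Dm: minor triad on D = scale degree 2 → ii.
G7 has root G, degree 5 in C major, so V7.
C: root C is the tonic; major triad there is I.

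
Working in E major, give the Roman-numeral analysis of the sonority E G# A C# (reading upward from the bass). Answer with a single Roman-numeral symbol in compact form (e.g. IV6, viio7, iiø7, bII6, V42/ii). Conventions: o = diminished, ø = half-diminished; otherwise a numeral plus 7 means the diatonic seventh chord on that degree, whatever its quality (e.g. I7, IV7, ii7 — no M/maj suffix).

The pitches A-C#-E-G# form a major seventh chord rooted on A.
In E major, A is the subdominant; the diatonic major seventh chord there is IV7.
With E in the bass the chord is in second inversion, so the figured bass is 43.

IV43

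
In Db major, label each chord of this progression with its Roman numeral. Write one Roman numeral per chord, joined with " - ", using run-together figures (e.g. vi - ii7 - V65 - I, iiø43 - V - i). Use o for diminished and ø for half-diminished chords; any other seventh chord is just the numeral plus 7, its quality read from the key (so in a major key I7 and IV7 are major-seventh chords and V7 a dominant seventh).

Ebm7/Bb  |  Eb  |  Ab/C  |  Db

ii43 - V/V - V6 - I

Ebm7/Bb has root Eb, degree 2 in Db major, so ii43.
Eb: chromatic; Eb is V of V, so V/V.
Ab/C: root Ab is the dominant; major triad there is V6.
Db: major triad on Db = scale degree 1 → I.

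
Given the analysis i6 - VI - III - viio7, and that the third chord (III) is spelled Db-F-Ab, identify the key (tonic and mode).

Bb minor

The chord Db is a major triad rooted on Db; its label is III.
III on Db implies Db is the mediant; that puts the tonic at Bb, and the uppercase numeral fits minor mode.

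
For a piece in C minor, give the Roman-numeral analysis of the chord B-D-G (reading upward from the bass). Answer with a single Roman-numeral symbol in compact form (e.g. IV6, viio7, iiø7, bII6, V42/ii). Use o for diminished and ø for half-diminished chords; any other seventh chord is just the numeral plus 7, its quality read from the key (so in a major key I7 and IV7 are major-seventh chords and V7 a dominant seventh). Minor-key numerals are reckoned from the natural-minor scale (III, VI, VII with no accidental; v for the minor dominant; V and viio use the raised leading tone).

Stacked in thirds the chord is G-B-D: a major triad on G.
G is scale degree 5 in C minor, and a major triad on that degree is written V.
With B in the bass the chord is in first inversion, so the figured bass is 6.

V6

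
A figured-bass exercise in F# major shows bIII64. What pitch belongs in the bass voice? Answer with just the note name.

E

bIII in F# major has root A; the chord is A-C#-E.
The figure 64 means second inversion — the fifth is in the bass.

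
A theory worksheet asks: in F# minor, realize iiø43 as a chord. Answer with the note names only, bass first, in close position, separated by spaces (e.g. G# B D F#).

In F# minor, scale degree 2 is G#, and the diatonic chord built there is a half-diminished seventh chord.
Stacking thirds from G# gives G#-B-D-F#.
The figured bass 43 indicates second inversion, placing the fifth (D) in the bass: D-F#-G#-B.

D F# G# B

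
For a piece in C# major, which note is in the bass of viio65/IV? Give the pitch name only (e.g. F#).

The applied chord viio65/IV is rooted on E#: E#-G#-B-D.
The figure 65 means first inversion — the third is in the bass.

G#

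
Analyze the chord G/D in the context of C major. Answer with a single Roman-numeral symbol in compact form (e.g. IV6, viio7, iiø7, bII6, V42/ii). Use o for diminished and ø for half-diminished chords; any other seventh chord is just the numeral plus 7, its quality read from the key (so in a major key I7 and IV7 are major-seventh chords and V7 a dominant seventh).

V64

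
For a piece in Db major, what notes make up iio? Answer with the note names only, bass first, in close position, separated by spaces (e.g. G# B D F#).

Eb Gb Bbb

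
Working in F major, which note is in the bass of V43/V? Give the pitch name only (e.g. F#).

The applied chord V43/V is rooted on G: G-B-D-F.
The figure 43 means second inversion — the fifth is in the bass.

D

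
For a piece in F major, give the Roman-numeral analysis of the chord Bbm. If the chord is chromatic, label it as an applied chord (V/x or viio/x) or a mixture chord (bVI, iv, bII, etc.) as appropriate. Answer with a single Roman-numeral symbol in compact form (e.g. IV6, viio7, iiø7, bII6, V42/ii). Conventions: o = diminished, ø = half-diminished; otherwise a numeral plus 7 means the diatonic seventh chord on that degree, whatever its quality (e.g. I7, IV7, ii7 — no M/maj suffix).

iv

The pitches Bb-Db-F form a minor triad rooted on Bb.
Bb is the fourth degree of F major. This is the minor subdominant, borrowed from the parallel minor.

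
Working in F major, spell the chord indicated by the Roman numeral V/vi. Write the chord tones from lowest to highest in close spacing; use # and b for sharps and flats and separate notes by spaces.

A C# E

The slash means an applied dominant: we want the dominant of vi. In F major, vi is D minor, and its dominant is built on A.
Building a major triad on A gives A-C#-E.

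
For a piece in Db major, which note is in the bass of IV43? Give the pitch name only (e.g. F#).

IV in Db major has root Gb; the chord is Gb-Bb-Db-F.
The figure 43 means second inversion — the fifth is in the bass.

Db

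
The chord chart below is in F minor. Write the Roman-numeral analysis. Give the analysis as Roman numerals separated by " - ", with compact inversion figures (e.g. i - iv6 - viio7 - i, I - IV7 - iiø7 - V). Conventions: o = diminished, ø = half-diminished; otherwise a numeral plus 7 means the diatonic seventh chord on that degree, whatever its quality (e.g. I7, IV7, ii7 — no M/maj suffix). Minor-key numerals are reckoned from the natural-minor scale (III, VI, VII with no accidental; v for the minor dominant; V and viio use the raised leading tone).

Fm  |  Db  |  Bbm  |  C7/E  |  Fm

i - VI - iv - V65 - i

Fm has root F, degree 1 in F minor, so i.
Db: root Db is the submediant; major triad there is VI.
Bbm: root Bb is the subdominant; minor triad there is iv.
C7/E: root C is the dominant; dominant seventh chord there is V65.
Fm: root F is the tonic; minor triad there is i.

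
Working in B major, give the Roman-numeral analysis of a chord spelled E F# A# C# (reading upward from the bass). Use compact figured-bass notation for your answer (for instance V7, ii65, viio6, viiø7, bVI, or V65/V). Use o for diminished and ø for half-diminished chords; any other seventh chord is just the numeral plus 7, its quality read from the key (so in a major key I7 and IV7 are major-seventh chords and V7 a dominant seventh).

V42

Stacked in thirds the chord is F#-A#-C#-E: a dominant seventh chord on F#.
In B major, F# is the dominant; the diatonic dominant seventh chord there is V7.
With E in the bass the chord is in third inversion, so the figured bass is 42.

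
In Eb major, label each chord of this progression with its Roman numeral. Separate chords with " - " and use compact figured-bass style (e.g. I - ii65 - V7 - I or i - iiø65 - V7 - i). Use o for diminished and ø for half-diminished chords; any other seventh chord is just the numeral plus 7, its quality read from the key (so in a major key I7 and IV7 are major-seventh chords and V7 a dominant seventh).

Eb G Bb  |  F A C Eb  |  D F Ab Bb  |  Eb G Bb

Eb-G-Bb has root Eb, degree 1 in Eb major, so I.
F-A-C-Eb is the secondary dominant of V (dominant seventh chord on F): V7/V.
D-F-Ab-Bb: dominant seventh chord on Bb = scale degree 5 → V65.
Eb-G-Bb has root Eb, degree 1 in Eb major, so I.

I - V7/V - V65 - I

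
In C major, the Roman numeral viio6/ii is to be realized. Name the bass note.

E

The applied chord viio6/ii is rooted on C#: C#-E-G.
The figure 6 means first inversion — the third is in the bass.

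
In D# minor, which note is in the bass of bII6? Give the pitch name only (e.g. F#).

bII in D# minor has root E; the chord is E-G#-B.
The figure 6 means first inversion — the third is in the bass.

G#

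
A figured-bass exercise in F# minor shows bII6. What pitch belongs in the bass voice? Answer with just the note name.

B

bII in F# minor has root G; the chord is G-B-D.
The figure 6 means first inversion — the third is in the bass.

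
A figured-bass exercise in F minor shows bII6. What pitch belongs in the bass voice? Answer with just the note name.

bII in F minor has root Gb; the chord is Gb-Bb-Db.
The figure 6 means first inversion — the third is in the bass.

Bb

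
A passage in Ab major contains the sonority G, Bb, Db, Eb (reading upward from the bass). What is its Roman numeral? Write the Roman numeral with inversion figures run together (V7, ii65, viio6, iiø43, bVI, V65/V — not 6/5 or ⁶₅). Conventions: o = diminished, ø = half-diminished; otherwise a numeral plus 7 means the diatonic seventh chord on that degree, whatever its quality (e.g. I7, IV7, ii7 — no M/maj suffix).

V65

The pitches Eb-G-Bb-Db form a dominant seventh chord rooted on Eb.
Eb is scale degree 5 in Ab major, and a dominant seventh chord on that degree is written V7.
With G in the bass the chord is in first inversion, so the figured bass is 65.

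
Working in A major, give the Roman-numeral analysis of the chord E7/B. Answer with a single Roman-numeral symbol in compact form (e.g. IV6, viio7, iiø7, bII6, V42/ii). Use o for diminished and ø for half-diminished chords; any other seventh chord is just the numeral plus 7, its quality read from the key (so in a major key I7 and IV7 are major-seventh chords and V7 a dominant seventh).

The pitches E-G#-B-D form a dominant seventh chord rooted on E.
In A major, E is the dominant; the diatonic dominant seventh chord there is V7.
With B in the bass the chord is in second inversion, so the figured bass is 43.

V43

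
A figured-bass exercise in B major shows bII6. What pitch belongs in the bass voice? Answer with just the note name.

E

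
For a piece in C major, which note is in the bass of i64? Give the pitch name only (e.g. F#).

G

i in C major has root C; the chord is C-Eb-G.
The figure 64 means second inversion — the fifth is in the bass.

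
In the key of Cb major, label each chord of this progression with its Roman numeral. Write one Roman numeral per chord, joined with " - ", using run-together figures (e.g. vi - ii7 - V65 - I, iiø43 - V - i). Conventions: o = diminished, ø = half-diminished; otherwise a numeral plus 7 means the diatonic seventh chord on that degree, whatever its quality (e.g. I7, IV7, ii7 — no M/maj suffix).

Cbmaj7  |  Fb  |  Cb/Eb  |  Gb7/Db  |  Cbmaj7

Cbmaj7: major seventh chord on Cb = scale degree 1 → I7.
Fb has root Fb, degree 4 in Cb major, so IV.
Cb/Eb: root Cb is the tonic; major triad there is I6.
Gb7/Db: dominant seventh chord on Gb = scale degree 5 → V43.
Cbmaj7: major seventh chord on Cb = scale degree 1 → I7.

I7 - IV - I6 - V43 - I7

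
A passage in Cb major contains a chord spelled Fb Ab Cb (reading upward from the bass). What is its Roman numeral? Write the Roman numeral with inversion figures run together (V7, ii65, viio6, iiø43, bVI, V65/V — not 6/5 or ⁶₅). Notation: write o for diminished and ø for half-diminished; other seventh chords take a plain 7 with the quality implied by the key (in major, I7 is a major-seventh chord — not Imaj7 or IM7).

The pitches Fb-Ab-Cb form a major triad rooted on Fb.
Fb is scale degree 4 in Cb major, and a major triad on that degree is written IV.

IV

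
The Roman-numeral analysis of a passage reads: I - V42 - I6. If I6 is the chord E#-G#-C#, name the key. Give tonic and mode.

C# major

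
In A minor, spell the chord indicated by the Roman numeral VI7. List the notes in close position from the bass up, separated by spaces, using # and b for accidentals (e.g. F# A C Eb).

The numeral's case and figure indicate a major seventh chord. In A minor its root, the sixth degree, is F.
Stacking thirds from F gives F-A-C-E.

F A C E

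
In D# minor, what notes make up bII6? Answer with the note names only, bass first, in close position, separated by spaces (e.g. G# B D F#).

bII6 is the Neapolitan sixth — a major triad on the lowered second degree, here in its customary first inversion. In D# minor that root is E.
So the chord is E-G#-B, a major triad.
With the 6 figure the chord is in first inversion; from the bass G# upward in close position it reads G#-B-E.

G# B E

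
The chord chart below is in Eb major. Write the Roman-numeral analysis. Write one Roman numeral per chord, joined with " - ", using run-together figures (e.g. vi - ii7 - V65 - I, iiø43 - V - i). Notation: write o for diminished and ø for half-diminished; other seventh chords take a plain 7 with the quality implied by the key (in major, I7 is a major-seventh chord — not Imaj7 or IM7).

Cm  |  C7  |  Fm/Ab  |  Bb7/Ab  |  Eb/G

vi - V7/ii - ii6 - V42 - I6

Cm has root C, degree 6 in Eb major, so vi.
C7: a dominant seventh chord on C, the applied dominant of ii → V7/ii.
Fm/Ab has root F, degree 2 in Eb major, so ii6.
Bb7/Ab has root Bb, degree 5 in Eb major, so V42.
Eb/G: major triad on Eb = scale degree 1 → I6.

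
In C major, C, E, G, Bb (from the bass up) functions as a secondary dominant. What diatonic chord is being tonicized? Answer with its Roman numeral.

IV

The chord is a dominant seventh chord on C.
A dominant resolves down a perfect fifth: C → F. In C major, F is scale degree 4, i.e. IV.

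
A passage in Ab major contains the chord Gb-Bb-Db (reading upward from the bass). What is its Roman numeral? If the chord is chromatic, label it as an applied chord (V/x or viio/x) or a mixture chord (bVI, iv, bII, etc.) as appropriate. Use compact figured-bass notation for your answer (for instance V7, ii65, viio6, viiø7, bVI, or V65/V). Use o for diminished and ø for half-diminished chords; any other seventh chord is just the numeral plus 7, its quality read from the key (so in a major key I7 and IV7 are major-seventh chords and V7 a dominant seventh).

bVII

Stacked in thirds the chord is Gb-Bb-Db: a major triad on Gb.
Gb is the lowered seventh degree of Ab major (diatonic 7 would be G). This is a major triad on the lowered seventh degree (the subtonic), borrowed from the parallel minor.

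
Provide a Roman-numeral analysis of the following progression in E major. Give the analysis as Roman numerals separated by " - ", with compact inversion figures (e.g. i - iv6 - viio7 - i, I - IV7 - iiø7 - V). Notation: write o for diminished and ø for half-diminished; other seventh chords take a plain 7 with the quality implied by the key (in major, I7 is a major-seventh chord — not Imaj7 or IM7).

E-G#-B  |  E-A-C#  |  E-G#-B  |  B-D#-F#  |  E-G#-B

E-G#-B: major triad on E = scale degree 1 → I.
E-A-C#: major triad on A = scale degree 4 → IV64.
E-G#-B: root E is the tonic; major triad there is I.
B-D#-F#: major triad on B = scale degree 5 → V.
E-G#-B: major triad on E = scale degree 1 → I.

I - IV64 - I - V - I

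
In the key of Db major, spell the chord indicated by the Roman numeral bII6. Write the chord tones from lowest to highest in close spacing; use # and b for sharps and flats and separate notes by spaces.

Scale degree 2 in Db major is Eb; lowering it a half step gives Ebb. bII6 is the Neapolitan sixth — a major triad on the lowered second degree, here in its customary first inversion.
So the chord is Ebb-Gb-Bbb.
The figured bass 6 indicates first inversion, placing the third (Gb) in the bass: Gb-Bbb-Ebb.

Gb Bbb Ebb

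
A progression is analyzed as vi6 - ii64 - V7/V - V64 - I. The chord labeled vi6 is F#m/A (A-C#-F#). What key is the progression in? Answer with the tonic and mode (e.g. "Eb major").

The anchor chord is a minor triad on F#, labeled vi6.
If F# is scale degree 6 and the mode makes that degree carry a minor triad, the tonic is A and the mode is major.

A major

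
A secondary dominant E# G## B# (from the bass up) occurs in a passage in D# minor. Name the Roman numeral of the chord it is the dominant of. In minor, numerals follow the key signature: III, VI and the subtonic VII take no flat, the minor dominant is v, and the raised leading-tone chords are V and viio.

The chord is a major triad on E#.
A dominant resolves down a perfect fifth: E# → A#. In D# minor, A# is scale degree 5, i.e. V.

V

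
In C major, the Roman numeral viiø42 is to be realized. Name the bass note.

viiø in C major has root B; the chord is B-D-F-A.
The figure 42 means third inversion — the seventh is in the bass.

A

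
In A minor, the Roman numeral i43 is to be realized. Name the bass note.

i in A minor has root A; the chord is A-C-E-G.
The figure 43 means second inversion — the fifth is in the bass.

E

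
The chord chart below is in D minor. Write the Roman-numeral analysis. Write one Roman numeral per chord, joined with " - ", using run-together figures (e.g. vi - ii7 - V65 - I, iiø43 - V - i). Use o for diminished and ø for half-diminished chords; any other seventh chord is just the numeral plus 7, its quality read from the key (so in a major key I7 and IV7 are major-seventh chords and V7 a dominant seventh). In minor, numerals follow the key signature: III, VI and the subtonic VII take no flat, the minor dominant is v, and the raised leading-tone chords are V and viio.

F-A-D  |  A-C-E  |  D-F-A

F-A-D: root D is the tonic; minor triad there is i6.
A-C-E has root A, degree 5 in D minor, so v.
D-F-A: minor triad on D = scale degree 1 → i.

i6 - v - i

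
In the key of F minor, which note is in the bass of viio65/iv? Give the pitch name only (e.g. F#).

C

The applied chord viio65/iv is rooted on A: A-C-Eb-Gb.
The figure 65 means first inversion — the third is in the bass.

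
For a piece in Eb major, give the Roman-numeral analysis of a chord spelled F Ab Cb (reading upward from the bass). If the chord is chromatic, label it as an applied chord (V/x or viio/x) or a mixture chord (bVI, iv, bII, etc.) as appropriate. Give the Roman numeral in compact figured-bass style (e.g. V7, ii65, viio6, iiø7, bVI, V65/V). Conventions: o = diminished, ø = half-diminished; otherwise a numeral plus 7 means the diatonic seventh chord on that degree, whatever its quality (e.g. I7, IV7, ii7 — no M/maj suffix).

iio

Stacked in thirds the chord is F-Ab-Cb: a diminished triad on F.
F is the second degree of Eb major. This is the diminished supertonic triad, borrowed from the parallel minor.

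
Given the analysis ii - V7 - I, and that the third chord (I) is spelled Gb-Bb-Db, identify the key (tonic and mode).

Gb major

I is given as Gb-Bb-Db — a major triad with root Gb.
If Gb is scale degree 1 and the mode makes that degree carry a major triad, the tonic is Gb and the mode is major.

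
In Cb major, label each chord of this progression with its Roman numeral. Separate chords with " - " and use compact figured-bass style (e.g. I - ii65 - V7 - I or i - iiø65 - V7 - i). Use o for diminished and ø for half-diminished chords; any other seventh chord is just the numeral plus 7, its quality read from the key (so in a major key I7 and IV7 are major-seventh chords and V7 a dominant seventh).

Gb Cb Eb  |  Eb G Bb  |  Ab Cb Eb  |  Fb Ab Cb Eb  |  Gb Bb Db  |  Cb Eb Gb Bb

Gb-Cb-Eb has root Cb, degree 1 in Cb major, so I64.
Eb-G-Bb: chromatic; Eb is V of vi, so V/vi.
Ab-Cb-Eb: minor triad on Ab = scale degree 6 → vi.
Fb-Ab-Cb-Eb has root Fb, degree 4 in Cb major, so IV7.
Gb-Bb-Db: major triad on Gb = scale degree 5 → V.
Cb-Eb-Gb-Bb: major seventh chord on Cb = scale degree 1 → I7.

I64 - V/vi - vi - IV7 - V - I7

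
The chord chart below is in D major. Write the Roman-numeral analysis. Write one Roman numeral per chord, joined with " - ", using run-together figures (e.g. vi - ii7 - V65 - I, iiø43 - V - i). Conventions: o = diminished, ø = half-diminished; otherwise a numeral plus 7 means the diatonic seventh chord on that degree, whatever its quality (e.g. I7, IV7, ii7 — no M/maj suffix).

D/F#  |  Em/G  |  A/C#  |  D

I6 - ii6 - V6 - I

D/F#: major triad on D = scale degree 1 → I6.
Em/G: minor triad on E = scale degree 2 → ii6.
A/C#: root A is the dominant; major triad there is V6.
D: major triad on D = scale degree 1 → I.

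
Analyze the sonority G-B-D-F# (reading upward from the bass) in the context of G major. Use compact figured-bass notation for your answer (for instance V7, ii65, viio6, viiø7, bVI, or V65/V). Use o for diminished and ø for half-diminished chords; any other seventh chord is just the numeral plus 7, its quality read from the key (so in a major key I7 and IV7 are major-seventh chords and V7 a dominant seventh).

I7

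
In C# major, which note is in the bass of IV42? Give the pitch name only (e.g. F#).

E#

IV in C# major has root F#; the chord is F#-A#-C#-E#.
The figure 42 means third inversion — the seventh is in the bass.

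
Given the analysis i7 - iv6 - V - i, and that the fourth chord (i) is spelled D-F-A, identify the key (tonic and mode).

The anchor chord is a minor triad on D, labeled i.
If D is scale degree 1 and the mode makes that degree carry a minor triad, the tonic is D and the mode is minor.

D minor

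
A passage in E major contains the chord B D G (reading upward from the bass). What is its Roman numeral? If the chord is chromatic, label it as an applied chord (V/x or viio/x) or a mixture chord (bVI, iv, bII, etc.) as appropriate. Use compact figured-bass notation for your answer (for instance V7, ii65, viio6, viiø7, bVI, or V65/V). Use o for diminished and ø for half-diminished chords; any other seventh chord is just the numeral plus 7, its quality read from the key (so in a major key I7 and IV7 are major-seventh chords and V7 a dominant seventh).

The pitches G-B-D form a major triad rooted on G.
G is the lowered third degree of E major (diatonic 3 would be G#). This is a major triad on the lowered third degree, borrowed from the parallel minor.
With B in the bass the chord is in first inversion, so the figured bass is 6.

bIII6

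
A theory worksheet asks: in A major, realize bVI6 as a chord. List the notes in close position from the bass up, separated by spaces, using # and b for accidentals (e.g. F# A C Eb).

A C F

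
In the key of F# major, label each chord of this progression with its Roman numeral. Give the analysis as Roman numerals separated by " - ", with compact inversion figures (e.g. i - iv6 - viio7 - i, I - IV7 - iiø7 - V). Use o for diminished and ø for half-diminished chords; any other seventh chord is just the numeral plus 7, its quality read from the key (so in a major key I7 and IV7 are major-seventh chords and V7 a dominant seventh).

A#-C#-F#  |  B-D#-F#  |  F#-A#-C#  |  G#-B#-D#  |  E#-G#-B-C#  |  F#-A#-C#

A#-C#-F# has root F#, degree 1 in F# major, so I6.
B-D#-F#: major triad on B = scale degree 4 → IV.
F#-A#-C#: major triad on F# = scale degree 1 → I.
G#-B#-D#: a major triad on G#, the applied dominant of V → V/V.
E#-G#-B-C#: dominant seventh chord on C# = scale degree 5 → V65.
F#-A#-C# has root F#, degree 1 in F# major, so I.

I6 - IV - I - V/V - V65 - I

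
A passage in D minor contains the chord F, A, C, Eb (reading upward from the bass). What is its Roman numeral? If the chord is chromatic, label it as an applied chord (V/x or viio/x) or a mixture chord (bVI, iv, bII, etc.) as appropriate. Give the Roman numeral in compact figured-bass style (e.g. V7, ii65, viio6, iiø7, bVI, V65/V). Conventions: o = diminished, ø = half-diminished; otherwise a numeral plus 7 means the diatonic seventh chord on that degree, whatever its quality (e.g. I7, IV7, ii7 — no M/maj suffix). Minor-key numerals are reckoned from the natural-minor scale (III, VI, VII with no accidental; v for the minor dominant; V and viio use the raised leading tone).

The pitches F-A-C-Eb form a dominant seventh chord rooted on F.
F is not a diatonic chord root with this quality in D minor, but it lies a perfect fifth above Bb (VI), so the chord functions as an applied dominant of VI.

V7/VI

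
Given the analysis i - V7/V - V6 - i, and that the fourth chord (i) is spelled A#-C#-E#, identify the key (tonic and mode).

i is given as A#-C#-E# — a minor triad with root A#.
If A# is scale degree 1 and the mode makes that degree carry a minor triad, the tonic is A# and the mode is minor.

A# minor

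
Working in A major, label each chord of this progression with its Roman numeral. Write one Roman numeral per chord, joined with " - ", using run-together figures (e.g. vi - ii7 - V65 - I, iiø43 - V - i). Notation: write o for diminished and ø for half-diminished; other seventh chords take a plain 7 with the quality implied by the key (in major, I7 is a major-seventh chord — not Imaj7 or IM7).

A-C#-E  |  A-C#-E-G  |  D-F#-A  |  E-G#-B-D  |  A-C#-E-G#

I - V7/IV - IV - V7 - I7

A-C#-E: major triad on A = scale degree 1 → I.
A-C#-E-G: a dominant seventh chord on A, the applied dominant of IV → V7/IV.
D-F#-A has root D, degree 4 in A major, so IV.
E-G#-B-D has root E, degree 5 in A major, so V7.
A-C#-E-G# has root A, degree 1 in A major, so I7.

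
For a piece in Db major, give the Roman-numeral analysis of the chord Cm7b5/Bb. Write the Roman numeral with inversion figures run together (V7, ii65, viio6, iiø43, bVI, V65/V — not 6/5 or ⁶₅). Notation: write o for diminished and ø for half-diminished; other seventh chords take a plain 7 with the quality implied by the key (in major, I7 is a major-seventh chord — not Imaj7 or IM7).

viiø42

Stacked in thirds the chord is C-Eb-Gb-Bb: a half-diminished seventh chord on C.
C is scale degree 7 in Db major, and a half-diminished seventh chord on that degree is written viiø7.
With Bb in the bass the chord is in third inversion, so the figured bass is 42.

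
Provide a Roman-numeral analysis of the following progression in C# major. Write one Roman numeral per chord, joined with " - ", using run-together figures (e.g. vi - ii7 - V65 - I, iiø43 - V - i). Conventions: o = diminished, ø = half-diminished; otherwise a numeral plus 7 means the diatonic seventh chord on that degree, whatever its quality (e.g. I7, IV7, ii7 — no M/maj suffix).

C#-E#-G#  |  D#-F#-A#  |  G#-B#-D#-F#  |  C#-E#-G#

I - ii - V7 - I

C#-E#-G# has root C#, degree 1 in C# major, so I.
D#-F#-A#: minor triad on D# = scale degree 2 → ii.
G#-B#-D#-F#: root G# is the dominant; dominant seventh chord there is V7.
C#-E#-G#: major triad on C# = scale degree 1 → I.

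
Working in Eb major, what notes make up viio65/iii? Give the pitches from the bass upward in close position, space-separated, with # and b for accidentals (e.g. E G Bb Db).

The slash marks an applied leading-tone chord: viio of iii. In Eb major, iii is G, so the leading tone to it is F#, a half step below.
Building a fully diminished seventh chord on F# gives F#-A-C-Eb.
The figured bass 65 indicates first inversion, placing the third (A) in the bass: A-C-Eb-F#.

A C Eb F#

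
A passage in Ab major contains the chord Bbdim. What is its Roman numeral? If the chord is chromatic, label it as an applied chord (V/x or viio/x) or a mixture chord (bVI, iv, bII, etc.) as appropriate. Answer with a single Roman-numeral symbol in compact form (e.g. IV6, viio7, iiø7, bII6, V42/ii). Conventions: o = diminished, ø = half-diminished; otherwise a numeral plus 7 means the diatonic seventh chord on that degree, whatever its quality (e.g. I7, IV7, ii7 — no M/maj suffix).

The pitches Bb-Db-Fb form a diminished triad rooted on Bb.
Bb is the second degree of Ab major. This is the diminished supertonic triad, borrowed from the parallel minor.

iio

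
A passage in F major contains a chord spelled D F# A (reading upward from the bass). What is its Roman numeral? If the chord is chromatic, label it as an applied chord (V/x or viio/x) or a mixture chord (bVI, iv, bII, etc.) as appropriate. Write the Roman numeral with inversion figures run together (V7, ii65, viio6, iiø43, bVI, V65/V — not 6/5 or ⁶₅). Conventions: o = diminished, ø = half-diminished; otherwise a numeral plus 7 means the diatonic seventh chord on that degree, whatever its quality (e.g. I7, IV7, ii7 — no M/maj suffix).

V/ii

Stacked in thirds the chord is D-F#-A: a major triad on D.
D is not a diatonic chord root with this quality in F major, but it lies a perfect fifth above G (ii), so the chord functions as an applied dominant of ii.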